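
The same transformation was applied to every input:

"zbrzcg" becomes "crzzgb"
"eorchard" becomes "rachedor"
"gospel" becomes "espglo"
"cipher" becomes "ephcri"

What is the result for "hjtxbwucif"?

Rule — take characters alternately from the front and the back (1st, last, 2nd, 2nd-last, ...), then swap the front and back halves of the string.
On "hjtxbwucif" that produces "cxubwhfjit".

cxubwhfjit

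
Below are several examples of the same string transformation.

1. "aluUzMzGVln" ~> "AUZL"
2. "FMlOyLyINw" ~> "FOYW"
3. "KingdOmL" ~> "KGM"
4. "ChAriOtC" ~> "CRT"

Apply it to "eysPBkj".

Each output is the input with this applied: keep one character in every 3, starting at position 1 (positions 1st, 4th, 7th, ...), then convert every letter to uppercase.
Doing the same to "eysPBkj": "EPJ".

EPJ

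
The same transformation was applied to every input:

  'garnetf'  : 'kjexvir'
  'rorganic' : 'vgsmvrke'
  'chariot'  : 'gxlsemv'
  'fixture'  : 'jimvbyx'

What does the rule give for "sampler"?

wveiqpt

Looking at the pairs, the operation is to take characters alternately from the front and the back (1st, last, 2nd, 2nd-last, ...), then shift every letter 4 places forward in the alphabet (wrapping around).
Working it through for "sampler": intermediate "sraemlp", final "wveiqpt".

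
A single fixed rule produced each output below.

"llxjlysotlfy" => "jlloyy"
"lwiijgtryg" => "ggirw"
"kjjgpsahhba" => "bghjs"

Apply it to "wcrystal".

The transformation: keep every other character starting from the second (positions 2nd, 4th, 6th, ...), then sort the characters into alphabetical order.
Working it through for "wcrystal": intermediate "cytl", final "clty".
(Check on "lwiijgtryg": → "wigrg" → "ggirw" ✓)

clty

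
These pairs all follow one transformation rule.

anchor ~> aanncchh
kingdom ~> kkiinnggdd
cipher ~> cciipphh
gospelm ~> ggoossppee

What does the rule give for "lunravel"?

The pattern: delete the last 2 characters, then double every character.
On "lunravel": the first step gives "lunrav", and the second then gives "lluunnrraavv".

lluunnrraavv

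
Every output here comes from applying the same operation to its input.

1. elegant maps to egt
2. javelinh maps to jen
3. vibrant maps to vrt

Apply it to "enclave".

Looking at the pairs, the operation is to keep one character in every 3, starting at position 1 (positions 1st, 4th, 7th, ...).
Applying that to "enclave" gives "ele".

ele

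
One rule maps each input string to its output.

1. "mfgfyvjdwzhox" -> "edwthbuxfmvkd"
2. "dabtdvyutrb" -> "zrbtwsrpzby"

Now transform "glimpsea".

The transformation: shift every letter 2 places backward in the alphabet (wrapping around), then move the first 2 characters to the end (rotate left by 2).
Starting from "glimpsea": after the first operation, "ejgknqcy"; after the second, "gknqcyej".

gknqcyej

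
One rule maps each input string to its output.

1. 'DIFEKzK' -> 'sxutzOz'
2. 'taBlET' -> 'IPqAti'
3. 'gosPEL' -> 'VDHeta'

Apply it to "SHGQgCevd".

hwvfVrTKS

In each case the input is transformed by: shift every letter 11 places backward in the alphabet (wrapping around), then flip the case of every letter.
Applying both steps to "SHGQgCevd": "HWVFvRtks", then "hwvfVrTKS".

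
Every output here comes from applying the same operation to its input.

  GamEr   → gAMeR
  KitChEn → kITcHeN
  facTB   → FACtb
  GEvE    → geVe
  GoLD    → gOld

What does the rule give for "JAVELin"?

javelIN

The pattern: flip the case of every letter.
Applying that to "JAVELin" gives "javelIN".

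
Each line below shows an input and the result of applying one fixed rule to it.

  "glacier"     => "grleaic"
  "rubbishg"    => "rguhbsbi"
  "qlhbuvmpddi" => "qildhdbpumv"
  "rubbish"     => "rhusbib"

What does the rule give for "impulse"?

iemsplu

Each output is the input with this applied: take characters alternately from the front and the back (1st, last, 2nd, 2nd-last, ...).
"impulse" → "iemsplu".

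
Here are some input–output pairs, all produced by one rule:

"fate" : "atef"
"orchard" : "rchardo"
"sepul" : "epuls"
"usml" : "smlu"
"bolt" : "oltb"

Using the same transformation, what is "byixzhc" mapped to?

In each case the input is transformed by: move the first character to the end.
On "byixzhc" that produces "yixzhcb".

yixzhcb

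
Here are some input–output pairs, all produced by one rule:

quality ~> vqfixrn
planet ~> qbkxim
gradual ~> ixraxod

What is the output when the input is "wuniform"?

jolcfkrt

The transformation: shift every letter 3 places backward in the alphabet (wrapping around), then reverse the string.
On "wuniform" that produces "jolcfkrt".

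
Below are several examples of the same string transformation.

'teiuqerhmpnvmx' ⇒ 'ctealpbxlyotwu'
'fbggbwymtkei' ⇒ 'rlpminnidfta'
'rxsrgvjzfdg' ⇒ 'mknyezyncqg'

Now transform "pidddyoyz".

vfgwpkkkf

Rule — shift every letter 7 places forward in the alphabet (wrapping around), then move the last 3 characters to the front (rotate right by 3).
For "pidddyoyz", step one produces "wpkkkfvfg"; step two turns that into "vfgwpkkkf".
(Check on "rxsrgvjzfdg": → "yezyncqgmkn" → "mknyezyncqg" ✓)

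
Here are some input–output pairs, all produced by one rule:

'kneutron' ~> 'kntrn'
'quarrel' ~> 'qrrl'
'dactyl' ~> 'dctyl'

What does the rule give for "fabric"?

fbrc

The pattern: remove every vowel.
For "fabric" the result is "fbrc".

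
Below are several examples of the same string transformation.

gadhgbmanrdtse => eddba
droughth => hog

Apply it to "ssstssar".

rss

What's happening: take characters alternately from the front and the back (1st, last, 2nd, 2nd-last, ...), then keep one character in every 3, starting at position 2 (positions 2nd, 5th, 8th, ...).
Applying both steps to "ssstssar": "srsassts", then "rss".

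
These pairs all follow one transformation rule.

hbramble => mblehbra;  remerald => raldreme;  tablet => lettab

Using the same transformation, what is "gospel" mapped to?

pelgos

In each case the input is transformed by: swap the front and back halves of the string.
So "gospel" becomes "pelgos".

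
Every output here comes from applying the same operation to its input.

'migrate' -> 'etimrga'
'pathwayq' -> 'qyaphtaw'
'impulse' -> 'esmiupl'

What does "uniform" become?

What's happening: move the last 2 characters to the front (rotate right by 2), then swap each adjacent pair of characters (1↔2, 3↔4, ...).
Starting from "uniform": after the first operation, "rmunifo"; after the second, "mrnufio".

mrnufio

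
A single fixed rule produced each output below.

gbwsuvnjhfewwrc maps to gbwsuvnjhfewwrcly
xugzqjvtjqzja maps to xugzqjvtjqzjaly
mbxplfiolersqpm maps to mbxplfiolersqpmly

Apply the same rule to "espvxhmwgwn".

The transformation: append "ly".
On "espvxhmwgwn" that produces "espvxhmwgwnly".

espvxhmwgwnly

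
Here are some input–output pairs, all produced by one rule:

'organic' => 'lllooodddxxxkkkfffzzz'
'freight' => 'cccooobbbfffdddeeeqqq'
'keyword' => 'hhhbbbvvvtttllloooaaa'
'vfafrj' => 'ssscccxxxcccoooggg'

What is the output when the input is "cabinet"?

The transformation: shift every letter 3 places backward in the alphabet (wrapping around), then repeat every character 3 times.
"cabinet" → "zxyfkbq" → "zzzxxxyyyfffkkkbbbqqq".

zzzxxxyyyfffkkkbbbqqq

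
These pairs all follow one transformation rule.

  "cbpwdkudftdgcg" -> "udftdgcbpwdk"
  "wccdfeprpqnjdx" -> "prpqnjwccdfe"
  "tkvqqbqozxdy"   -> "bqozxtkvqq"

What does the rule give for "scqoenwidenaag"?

Looking at the pairs, the operation is to delete the last 2 characters, then swap the front and back halves of the string.
Applying that to "scqoenwidenaag" gives "widenascqoen".

widenascqoen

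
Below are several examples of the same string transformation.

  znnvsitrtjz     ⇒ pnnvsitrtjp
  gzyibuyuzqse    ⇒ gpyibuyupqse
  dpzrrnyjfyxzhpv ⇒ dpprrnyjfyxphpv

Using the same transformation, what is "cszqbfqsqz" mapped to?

cspqbfqsqp

Each output is the input with this applied: replace every "z" with "p".
Applying that to "cszqbfqsqz" gives "cspqbfqsqp".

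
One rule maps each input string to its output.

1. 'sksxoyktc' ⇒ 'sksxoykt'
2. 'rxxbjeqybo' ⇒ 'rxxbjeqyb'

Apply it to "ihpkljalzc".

ihpkljalz

In each case the input is transformed by: delete the last character.
For "ihpkljalzc" the result is "ihpkljalz".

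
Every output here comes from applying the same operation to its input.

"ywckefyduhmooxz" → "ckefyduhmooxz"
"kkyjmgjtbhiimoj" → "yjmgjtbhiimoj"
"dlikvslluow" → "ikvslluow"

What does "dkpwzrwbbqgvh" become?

What's happening: delete the first 2 characters.
On "dkpwzrwbbqgvh" that produces "pwzrwbbqgvh".

pwzrwbbqgvh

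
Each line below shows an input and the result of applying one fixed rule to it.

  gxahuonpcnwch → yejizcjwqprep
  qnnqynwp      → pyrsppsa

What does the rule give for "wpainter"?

The transformation: move the last 3 characters to the front (rotate right by 3), then shift every letter 2 places forward in the alphabet (wrapping around).
"wpainter" → "vgtyrckp".

vgtyrckp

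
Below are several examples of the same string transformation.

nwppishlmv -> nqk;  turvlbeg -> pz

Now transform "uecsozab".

What's happening: shift every letter 2 places backward in the alphabet (wrapping around), then keep one character in every 3, starting at position 3 (positions 3rd, 6th, 9th, ...).
For "uecsozab" the result is "ax".

ax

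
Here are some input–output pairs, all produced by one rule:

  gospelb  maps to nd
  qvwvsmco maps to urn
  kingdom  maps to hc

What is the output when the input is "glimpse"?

Each output is the input with this applied: keep one character in every 3, starting at position 2 (positions 2nd, 5th, 8th, ...), then shift every letter 1 place backward in the alphabet (wrapping around).
Starting from "glimpse": after the first operation, "lp"; after the second, "ko".

ko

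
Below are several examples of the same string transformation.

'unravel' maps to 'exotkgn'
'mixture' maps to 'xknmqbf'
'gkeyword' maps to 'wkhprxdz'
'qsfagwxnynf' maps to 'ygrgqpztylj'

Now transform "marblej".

cxeuktf

Looking at the pairs, the operation is to shift every letter 7 places backward in the alphabet (wrapping around), then reverse the string.
"marblej" → "ftkuexc" → "cxeuktf".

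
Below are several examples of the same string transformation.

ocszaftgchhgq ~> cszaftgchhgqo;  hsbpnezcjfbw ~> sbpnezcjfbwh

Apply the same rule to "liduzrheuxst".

What's happening: move the first character to the end.
On "liduzrheuxst" that produces "iduzrheuxstl".

iduzrheuxstl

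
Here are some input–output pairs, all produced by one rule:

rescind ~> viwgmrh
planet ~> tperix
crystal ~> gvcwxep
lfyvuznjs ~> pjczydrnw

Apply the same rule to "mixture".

In each case the input is transformed by: shift every letter 4 places forward in the alphabet (wrapping around).
So "mixture" becomes "qmbxyvi".

qmbxyvi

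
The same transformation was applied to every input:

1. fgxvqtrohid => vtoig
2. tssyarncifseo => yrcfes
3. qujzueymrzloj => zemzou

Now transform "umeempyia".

Each output is the input with this applied: keep every other character starting from the second (positions 2nd, 4th, 6th, ...), then move the first character to the end.
Doing the same to "umeempyia": "epim".
(Check on "tssyarncifseo": → "syrcfe" → "yrcfes" ✓)

epim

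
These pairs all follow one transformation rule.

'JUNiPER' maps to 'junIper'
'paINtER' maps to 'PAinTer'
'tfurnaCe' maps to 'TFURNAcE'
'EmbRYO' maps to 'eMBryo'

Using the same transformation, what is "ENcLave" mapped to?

enClAVE

Rule — flip the case of every letter.
Doing the same to "ENcLave": "enClAVE".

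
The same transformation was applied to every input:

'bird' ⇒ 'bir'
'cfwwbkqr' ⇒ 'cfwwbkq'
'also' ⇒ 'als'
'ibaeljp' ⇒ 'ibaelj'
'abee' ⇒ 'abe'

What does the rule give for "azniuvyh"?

Each output is the input with this applied: delete the last character.
For "azniuvyh" the result is "azniuvy".

azniuvy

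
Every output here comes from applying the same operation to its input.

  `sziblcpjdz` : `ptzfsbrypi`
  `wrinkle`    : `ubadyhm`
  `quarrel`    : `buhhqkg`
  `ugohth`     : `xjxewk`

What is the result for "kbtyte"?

The rule is to shift every letter 10 places backward in the alphabet (wrapping around), then reverse the string.
Starting from "kbtyte": after the first operation, "arjoju"; after the second, "ujojra".

ujojra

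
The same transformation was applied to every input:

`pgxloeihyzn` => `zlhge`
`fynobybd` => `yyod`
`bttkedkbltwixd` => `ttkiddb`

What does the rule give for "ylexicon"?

xnlc

Each output is the input with this applied: keep every other character starting from the second (positions 2nd, 4th, 6th, ...), then sort the characters into reverse alphabetical order.
Applying both steps to "ylexicon": "lxcn", then "xnlc".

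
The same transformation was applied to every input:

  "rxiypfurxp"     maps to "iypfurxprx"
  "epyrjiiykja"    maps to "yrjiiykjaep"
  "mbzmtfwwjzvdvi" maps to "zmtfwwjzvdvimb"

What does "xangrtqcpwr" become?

ngrtqcpwrxa

The pattern: move the first 2 characters to the end (rotate left by 2).
Doing the same to "xangrtqcpwr": "ngrtqcpwrxa".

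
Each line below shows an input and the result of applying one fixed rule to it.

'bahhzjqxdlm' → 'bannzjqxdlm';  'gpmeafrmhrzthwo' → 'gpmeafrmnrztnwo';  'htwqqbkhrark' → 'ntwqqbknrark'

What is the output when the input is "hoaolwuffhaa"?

noaolwuffnaa

The transformation: replace every "h" with "n".
"hoaolwuffhaa" → "noaolwuffnaa".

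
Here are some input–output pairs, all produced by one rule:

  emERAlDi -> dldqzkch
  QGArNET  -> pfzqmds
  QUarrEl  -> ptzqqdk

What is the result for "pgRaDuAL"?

ofqzctzk

Rule — shift every letter 1 place backward in the alphabet (wrapping around), then convert every letter to lowercase.
For "pgRaDuAL" the result is "ofqzctzk".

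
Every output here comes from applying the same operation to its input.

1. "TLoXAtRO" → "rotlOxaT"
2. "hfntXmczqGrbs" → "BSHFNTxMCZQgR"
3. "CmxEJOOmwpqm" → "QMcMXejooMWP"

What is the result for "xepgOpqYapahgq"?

GQXEPGoPQyAPAH

Each output is the input with this applied: move the last 2 characters to the front (rotate right by 2), then flip the case of every letter.
Applying that to "xepgOpqYapahgq" gives "GQXEPGoPQyAPAH".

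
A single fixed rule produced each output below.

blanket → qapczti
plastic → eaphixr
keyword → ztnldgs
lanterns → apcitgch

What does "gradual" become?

What's happening: shift every letter 11 places backward in the alphabet (wrapping around).
On "gradual" that produces "vgpsjpa".

vgpsjpa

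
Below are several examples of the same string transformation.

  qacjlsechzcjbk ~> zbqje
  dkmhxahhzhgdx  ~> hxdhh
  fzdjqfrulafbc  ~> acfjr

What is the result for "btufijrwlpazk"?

The pattern: keep one character in every 3, starting at position 1 (positions 1st, 4th, 7th, ...), then move the first 3 characters to the end (rotate left by 3).
"btufijrwlpazk" → "bfrpk" → "pkbfr".

pkbfr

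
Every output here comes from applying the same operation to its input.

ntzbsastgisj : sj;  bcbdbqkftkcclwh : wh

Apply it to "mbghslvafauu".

The pattern: keep only the last 2 characters.
On "mbghslvafauu" that produces "uu".

uu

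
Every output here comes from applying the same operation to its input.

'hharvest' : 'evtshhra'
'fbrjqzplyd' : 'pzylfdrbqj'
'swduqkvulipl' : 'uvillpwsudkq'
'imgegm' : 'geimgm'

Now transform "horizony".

ozynohir

The transformation: swap the front and back halves of the string, then swap each adjacent pair of characters (1↔2, 3↔4, ...).
Doing the same to "horizony": "ozynohir".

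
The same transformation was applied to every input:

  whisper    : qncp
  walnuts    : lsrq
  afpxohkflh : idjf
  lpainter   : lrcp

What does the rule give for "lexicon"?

Rule — shift every letter 2 places backward in the alphabet (wrapping around), then keep only the last 4 characters.
Working it through for "lexicon": intermediate "jcvgaml", final "gaml".

gaml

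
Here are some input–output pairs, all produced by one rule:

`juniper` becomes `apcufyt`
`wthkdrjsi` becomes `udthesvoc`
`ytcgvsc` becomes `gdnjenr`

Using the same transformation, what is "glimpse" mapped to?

adprwtx

In each case the input is transformed by: move the last 3 characters to the front (rotate right by 3), then shift every letter 11 places forward in the alphabet (wrapping around).
Starting from "glimpse": after the first operation, "pseglim"; after the second, "adprwtx".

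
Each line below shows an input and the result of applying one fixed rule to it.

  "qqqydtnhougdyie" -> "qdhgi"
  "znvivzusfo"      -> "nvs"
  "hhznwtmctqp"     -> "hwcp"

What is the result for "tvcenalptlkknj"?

vnpkj

Looking at the pairs, the operation is to keep one character in every 3, starting at position 2 (positions 2nd, 5th, 8th, ...).
Doing the same to "tvcenalptlkknj": "vnpkj".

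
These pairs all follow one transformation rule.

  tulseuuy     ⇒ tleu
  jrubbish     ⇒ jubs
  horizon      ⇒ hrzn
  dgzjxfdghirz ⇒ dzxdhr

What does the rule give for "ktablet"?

The rule is to keep every other character starting from the first (positions 1st, 3rd, 5th, ...).
Doing the same to "ktablet": "kalt".

kalt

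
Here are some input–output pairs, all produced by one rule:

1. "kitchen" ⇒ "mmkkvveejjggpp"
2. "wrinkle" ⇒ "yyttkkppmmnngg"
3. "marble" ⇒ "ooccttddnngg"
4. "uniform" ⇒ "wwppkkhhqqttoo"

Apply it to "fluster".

What's happening: shift every letter 2 places forward in the alphabet (wrapping around), then double every character.
For "fluster", step one produces "hnwuvgt"; step two turns that into "hhnnwwuuvvggtt".

hhnnwwuuvvggtt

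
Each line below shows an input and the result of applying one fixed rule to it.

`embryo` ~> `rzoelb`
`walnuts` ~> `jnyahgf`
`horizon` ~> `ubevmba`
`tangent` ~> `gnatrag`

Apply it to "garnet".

Looking at the pairs, the operation is to shift every letter 13 places forward in the alphabet (wrapping around) — i.e. ROT13.
Doing the same to "garnet": "tnearg".

tnearg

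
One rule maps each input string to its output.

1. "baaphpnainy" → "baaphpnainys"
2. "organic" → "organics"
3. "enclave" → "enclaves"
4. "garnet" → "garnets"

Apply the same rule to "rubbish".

rubbishs

The pattern: append "s".
Applying that to "rubbish" gives "rubbishs".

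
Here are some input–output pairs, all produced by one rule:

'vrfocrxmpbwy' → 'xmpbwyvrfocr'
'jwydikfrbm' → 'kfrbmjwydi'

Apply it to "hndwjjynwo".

The rule is to swap the front and back halves of the string.
Doing the same to "hndwjjynwo": "jynwohndwj".

jynwohndwj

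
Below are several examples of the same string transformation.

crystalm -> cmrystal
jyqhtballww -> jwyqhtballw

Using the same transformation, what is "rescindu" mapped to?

ruescind

Looking at the pairs, the operation is to swap the first and last characters, then move the last character to the front.
"rescindu" → "uescindr" → "ruescind".
(Check on "crystalm": → "mrystalc" → "cmrystal" ✓)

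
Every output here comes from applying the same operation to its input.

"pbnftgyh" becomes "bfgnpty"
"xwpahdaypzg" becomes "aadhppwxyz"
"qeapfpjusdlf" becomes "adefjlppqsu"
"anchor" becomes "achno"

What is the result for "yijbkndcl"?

Looking at the pairs, the operation is to delete the last character, then sort the characters into alphabetical order.
Working it through for "yijbkndcl": intermediate "yijbkndc", final "bcdijkny".
(Check on "pbnftgyh": → "pbnftgy" → "bfgnpty" ✓)

bcdijkny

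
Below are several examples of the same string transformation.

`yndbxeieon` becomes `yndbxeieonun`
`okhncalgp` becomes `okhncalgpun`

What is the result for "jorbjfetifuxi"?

Rule — append "un".
"jorbjfetifuxi" → "jorbjfetifuxiun".

jorbjfetifuxiun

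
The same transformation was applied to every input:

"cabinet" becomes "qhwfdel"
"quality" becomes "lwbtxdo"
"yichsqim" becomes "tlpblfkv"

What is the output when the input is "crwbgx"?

The rule is to shift every letter 3 places forward in the alphabet (wrapping around), then move the last 3 characters to the front (rotate right by 3).
On "crwbgx": the first step gives "fuzeja", and the second then gives "ejafuz".

ejafuz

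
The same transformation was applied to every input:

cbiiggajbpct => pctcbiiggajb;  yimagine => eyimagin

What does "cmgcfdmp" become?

pcmgcfdm

Rule — move the first 3 characters to the end (rotate left by 3), then swap the front and back halves of the string.
Applying both steps to "cmgcfdmp": "cfdmpcmg", then "pcmgcfdm".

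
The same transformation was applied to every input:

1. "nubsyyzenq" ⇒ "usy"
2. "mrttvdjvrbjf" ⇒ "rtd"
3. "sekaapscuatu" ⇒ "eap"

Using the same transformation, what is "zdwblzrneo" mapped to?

dbz

Looking at the pairs, the operation is to keep every other character starting from the second (positions 2nd, 4th, 6th, ...), then keep only the first 3 characters.
Applying both steps to "zdwblzrneo": "dbzno", then "dbz".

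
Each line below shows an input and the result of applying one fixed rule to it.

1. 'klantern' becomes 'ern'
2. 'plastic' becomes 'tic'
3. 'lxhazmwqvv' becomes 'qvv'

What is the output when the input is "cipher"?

The transformation: keep only the last 3 characters.
"cipher" → "her".

her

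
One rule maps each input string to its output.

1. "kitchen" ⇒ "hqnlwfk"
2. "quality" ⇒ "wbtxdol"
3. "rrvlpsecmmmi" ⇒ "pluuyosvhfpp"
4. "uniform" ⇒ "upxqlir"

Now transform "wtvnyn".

Rule — move the last 2 characters to the front (rotate right by 2), then shift every letter 3 places forward in the alphabet (wrapping around).
On "wtvnyn": the first step gives "ynwtvn", and the second then gives "bqzwyq".

bqzwyq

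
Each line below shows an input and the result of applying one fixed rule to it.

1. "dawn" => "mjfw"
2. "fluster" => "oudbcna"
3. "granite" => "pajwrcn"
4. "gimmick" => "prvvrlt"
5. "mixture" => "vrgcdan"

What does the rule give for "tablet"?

The rule is to shift every letter 9 places forward in the alphabet (wrapping around).
"tablet" → "cjkunc".

cjkunc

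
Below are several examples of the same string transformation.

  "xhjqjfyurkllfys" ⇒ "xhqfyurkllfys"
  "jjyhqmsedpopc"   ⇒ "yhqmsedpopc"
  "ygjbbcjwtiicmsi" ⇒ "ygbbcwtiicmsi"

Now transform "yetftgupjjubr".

yetftgupubr

The transformation: remove every "j".
So "yetftgupjjubr" becomes "yetftgupubr".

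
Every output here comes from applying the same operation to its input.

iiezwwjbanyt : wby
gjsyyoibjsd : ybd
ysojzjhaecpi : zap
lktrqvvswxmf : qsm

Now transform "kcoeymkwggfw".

ywf

What's happening: delete the first 3 characters, then keep one character in every 3, starting at position 2 (positions 2nd, 5th, 8th, ...).
Applying that to "kcoeymkwggfw" gives "ywf".
(Check on "iiezwwjbanyt": → "zwwjbanyt" → "wby" ✓)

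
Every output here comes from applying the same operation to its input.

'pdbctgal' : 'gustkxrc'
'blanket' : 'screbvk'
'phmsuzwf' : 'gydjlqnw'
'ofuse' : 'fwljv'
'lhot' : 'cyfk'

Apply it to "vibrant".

The rule is to shift every letter 9 places backward in the alphabet (wrapping around).
Doing the same to "vibrant": "mzsirek".

mzsirek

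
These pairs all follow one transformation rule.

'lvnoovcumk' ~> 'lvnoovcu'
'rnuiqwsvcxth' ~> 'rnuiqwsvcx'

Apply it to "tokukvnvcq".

In each case the input is transformed by: delete the last 2 characters.
Doing the same to "tokukvnvcq": "tokukvnv".

tokukvnv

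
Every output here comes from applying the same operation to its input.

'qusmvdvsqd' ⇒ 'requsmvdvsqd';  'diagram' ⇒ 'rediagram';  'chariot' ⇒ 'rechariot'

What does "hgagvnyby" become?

Rule — prepend "re".
So "hgagvnyby" becomes "rehgagvnyby".

rehgagvnyby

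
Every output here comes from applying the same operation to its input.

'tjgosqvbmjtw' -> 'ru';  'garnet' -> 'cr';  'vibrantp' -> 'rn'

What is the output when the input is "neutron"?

What's happening: shift every letter 2 places backward in the alphabet (wrapping around), then keep only the last 2 characters.
For "neutron", step one produces "lcsrpml"; step two turns that into "ml".

ml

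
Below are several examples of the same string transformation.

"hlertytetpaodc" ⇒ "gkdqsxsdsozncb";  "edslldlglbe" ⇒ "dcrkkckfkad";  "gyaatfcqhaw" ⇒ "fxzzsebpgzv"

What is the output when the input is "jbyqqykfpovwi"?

iaxppxjeonuvh

What's happening: shift every letter 1 place backward in the alphabet (wrapping around).
Applying that to "jbyqqykfpovwi" gives "iaxppxjeonuvh".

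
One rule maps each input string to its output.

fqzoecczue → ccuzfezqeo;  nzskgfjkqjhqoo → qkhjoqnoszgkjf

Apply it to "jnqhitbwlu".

What's happening: swap the front and back halves of the string, then swap each adjacent pair of characters (1↔2, 3↔4, ...).
"jnqhitbwlu" → "tbwlujnqhi" → "btlwjuqnih".

btlwjuqnih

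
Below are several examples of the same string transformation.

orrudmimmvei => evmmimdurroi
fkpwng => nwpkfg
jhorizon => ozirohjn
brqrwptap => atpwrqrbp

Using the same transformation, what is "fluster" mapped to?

etsulfr

In each case the input is transformed by: move the last character to the front, then reverse the string.
So "fluster" becomes "etsulfr".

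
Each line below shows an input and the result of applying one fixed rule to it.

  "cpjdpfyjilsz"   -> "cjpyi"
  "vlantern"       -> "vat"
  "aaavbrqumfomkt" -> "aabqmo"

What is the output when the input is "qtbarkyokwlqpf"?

qbrykl

In each case the input is transformed by: delete the last 2 characters, then keep every other character starting from the first (positions 1st, 3rd, 5th, ...).
Applying that to "qtbarkyokwlqpf" gives "qbrykl".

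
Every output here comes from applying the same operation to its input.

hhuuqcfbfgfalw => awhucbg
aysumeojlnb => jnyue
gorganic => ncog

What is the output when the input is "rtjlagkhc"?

The pattern: keep every other character starting from the second (positions 2nd, 4th, 6th, ...), then move the last 2 characters to the front (rotate right by 2).
"rtjlagkhc" → "tlgh" → "ghtl".

ghtl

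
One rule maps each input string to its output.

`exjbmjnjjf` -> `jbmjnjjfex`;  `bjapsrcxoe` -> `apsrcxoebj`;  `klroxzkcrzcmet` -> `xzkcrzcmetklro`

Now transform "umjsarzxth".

The rule is to move the last 3 characters to the front (rotate right by 3), then swap the front and back halves of the string.
Applying both steps to "umjsarzxth": "xthumjsarz", then "jsarzxthum".
(Check on "klroxzkcrzcmet": → "metklroxzkcrzc" → "xzkcrzcmetklro" ✓)

jsarzxthum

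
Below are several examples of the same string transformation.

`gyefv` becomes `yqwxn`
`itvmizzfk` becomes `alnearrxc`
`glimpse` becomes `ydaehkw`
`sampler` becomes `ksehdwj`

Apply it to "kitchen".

In each case the input is transformed by: shift every letter 8 places backward in the alphabet (wrapping around).
So "kitchen" becomes "caluzwf".

caluzwf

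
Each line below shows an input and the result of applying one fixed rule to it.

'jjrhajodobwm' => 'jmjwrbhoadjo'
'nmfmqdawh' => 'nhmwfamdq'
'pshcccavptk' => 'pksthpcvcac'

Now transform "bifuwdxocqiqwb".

Rule — take characters alternately from the front and the back (1st, last, 2nd, 2nd-last, ...).
Applying that to "bifuwdxocqiqwb" gives "bbiwfquiwqdcxo".

bbiwfquiwqdcxo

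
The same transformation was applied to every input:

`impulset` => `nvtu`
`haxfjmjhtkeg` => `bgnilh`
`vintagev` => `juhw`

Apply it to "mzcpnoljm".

What's happening: keep every other character starting from the second (positions 2nd, 4th, 6th, ...), then shift every letter 1 place forward in the alphabet (wrapping around).
"mzcpnoljm" → "zpoj" → "aqpk".

aqpk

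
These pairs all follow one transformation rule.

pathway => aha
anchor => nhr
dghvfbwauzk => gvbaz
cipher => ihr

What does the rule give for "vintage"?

The rule is to keep every other character starting from the second (positions 2nd, 4th, 6th, ...).
Doing the same to "vintage": "itg".

itg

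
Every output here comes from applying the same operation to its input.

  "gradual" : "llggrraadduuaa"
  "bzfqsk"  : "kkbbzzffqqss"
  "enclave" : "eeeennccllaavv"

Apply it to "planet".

ttppllaannee

The transformation: move the last character to the front, then double every character.
On "planet": the first step gives "tplane", and the second then gives "ttppllaannee".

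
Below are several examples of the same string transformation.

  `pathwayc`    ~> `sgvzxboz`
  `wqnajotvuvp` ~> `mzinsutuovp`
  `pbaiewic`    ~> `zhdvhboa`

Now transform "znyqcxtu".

In each case the input is transformed by: shift every letter 1 place backward in the alphabet (wrapping around), then move the first 2 characters to the end (rotate left by 2).
"znyqcxtu" → "ymxpbwst" → "xpbwstym".

xpbwstym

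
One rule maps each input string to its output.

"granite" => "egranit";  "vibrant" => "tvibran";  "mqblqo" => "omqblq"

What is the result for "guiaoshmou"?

uguiaoshmo

The rule is to move the last character to the front.
Doing the same to "guiaoshmou": "uguiaoshmo".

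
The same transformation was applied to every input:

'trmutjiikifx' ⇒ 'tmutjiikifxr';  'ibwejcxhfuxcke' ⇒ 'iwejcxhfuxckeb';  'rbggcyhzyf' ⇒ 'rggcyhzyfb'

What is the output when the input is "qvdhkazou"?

In each case the input is transformed by: move the first character to the end, then swap the first and last characters.
Applying that to "qvdhkazou" gives "qdhkazouv".

qdhkazouv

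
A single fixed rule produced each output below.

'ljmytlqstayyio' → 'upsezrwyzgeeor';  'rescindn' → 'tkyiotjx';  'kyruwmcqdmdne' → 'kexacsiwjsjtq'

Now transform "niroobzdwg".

moxuuhfjct

Each output is the input with this applied: shift every letter 6 places forward in the alphabet (wrapping around), then swap the first and last characters.
For "niroobzdwg", step one produces "toxuuhfjcm"; step two turns that into "moxuuhfjct".
(Check on "kyruwmcqdmdne": → "qexacsiwjsjtk" → "kexacsiwjsjtq" ✓)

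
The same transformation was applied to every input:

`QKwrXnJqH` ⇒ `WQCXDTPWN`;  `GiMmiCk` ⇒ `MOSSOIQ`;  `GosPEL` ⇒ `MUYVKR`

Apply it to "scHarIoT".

The pattern: shift every letter 6 places forward in the alphabet (wrapping around), then convert every letter to uppercase.
Applying both steps to "scHarIoT": "yiNgxOuZ", then "YINGXOUZ".

YINGXOUZ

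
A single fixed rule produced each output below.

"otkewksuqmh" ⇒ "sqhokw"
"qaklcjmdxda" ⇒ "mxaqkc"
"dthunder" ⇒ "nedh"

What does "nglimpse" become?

msnl

Rule — keep every other character starting from the first (positions 1st, 3rd, 5th, ...), then swap the front and back halves of the string.
"nglimpse" → "nlms" → "msnl".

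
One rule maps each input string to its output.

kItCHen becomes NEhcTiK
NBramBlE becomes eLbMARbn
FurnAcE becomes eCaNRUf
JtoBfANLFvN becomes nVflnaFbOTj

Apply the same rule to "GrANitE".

The pattern: flip the case of every letter, then reverse the string.
Working it through for "GrANitE": intermediate "gRanITe", final "eTInaRg".

eTInaRg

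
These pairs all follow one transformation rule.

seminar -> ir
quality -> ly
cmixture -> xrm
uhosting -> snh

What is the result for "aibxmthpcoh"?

xhoi

The transformation: move the first 2 characters to the end (rotate left by 2), then keep one character in every 3, starting at position 2 (positions 2nd, 5th, 8th, ...).
Starting from "aibxmthpcoh": after the first operation, "bxmthpcohai"; after the second, "xhoi".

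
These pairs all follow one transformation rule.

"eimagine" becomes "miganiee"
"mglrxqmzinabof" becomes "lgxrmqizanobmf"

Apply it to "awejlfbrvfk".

Each output is the input with this applied: move the first character to the end, then swap each adjacent pair of characters (1↔2, 3↔4, ...).
For "awejlfbrvfk" the result is "ewljbfvrkfa".

ewljbfvrkfa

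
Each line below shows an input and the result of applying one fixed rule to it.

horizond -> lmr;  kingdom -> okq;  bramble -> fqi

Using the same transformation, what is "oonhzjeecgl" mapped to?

slik

Rule — keep one character in every 3, starting at position 1 (positions 1st, 4th, 7th, ...), then shift every letter 4 places forward in the alphabet (wrapping around).
On "oonhzjeecgl" that produces "slik".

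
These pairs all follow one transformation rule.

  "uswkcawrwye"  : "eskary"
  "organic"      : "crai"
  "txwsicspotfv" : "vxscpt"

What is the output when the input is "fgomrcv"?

Rule — move the last character to the front, then keep every other character starting from the first (positions 1st, 3rd, 5th, ...).
Applying both steps to "fgomrcv": "vfgomrc", then "vgmc".
(Check on "txwsicspotfv": → "vtxwsicspotf" → "vxscpt" ✓)

vgmc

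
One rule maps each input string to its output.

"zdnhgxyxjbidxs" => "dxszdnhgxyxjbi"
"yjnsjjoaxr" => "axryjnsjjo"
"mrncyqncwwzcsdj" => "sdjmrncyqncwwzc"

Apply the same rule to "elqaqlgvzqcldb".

ldbelqaqlgvzqc

Rule — move the last 3 characters to the front (rotate right by 3).
So "elqaqlgvzqcldb" becomes "ldbelqaqlgvzqc".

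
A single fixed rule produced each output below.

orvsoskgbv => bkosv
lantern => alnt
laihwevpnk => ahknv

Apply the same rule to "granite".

Rule — sort the characters into alphabetical order, then keep every other character starting from the first (positions 1st, 3rd, 5th, ...).
On "granite": the first step gives "aeginrt", and the second then gives "agnt".

agnt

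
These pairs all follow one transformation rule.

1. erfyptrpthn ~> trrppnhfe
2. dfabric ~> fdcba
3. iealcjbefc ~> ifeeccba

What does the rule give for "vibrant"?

In each case the input is transformed by: sort the characters into reverse alphabetical order, then delete the first 2 characters.
For "vibrant" the result is "rniba".

rniba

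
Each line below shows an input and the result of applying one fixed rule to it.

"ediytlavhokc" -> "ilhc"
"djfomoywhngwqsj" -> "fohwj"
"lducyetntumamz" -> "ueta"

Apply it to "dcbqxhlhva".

bhv

Rule — keep one character in every 3, starting at position 3 (positions 3rd, 6th, 9th, ...).
"dcbqxhlhva" → "bhv".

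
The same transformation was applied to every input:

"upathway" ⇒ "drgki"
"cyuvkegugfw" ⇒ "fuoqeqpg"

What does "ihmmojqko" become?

The pattern: shift every letter 10 places forward in the alphabet (wrapping around), then delete the first 3 characters.
On "ihmmojqko": the first step gives "srwwytauy", and the second then gives "wytauy".

wytauy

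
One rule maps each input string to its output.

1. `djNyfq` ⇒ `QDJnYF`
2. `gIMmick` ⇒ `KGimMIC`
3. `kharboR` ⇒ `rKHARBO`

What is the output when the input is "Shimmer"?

Looking at the pairs, the operation is to move the last character to the front, then flip the case of every letter.
On "Shimmer": the first step gives "rShimme", and the second then gives "RsHIMME".

RsHIMME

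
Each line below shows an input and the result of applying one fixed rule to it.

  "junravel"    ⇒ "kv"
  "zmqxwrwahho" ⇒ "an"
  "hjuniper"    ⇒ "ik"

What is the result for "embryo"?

fn

Each output is the input with this applied: shift every letter 1 place forward in the alphabet (wrapping around), then keep only the first 2 characters.
Applying both steps to "embryo": "fncszp", then "fn".
(Check on "hjuniper": → "ikvojqfs" → "ik" ✓)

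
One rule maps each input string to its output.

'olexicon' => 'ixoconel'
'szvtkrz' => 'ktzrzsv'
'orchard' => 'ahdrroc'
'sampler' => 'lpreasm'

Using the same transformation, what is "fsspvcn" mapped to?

The transformation: move the first 3 characters to the end (rotate left by 3), then swap each adjacent pair of characters (1↔2, 3↔4, ...).
Working it through for "fsspvcn": intermediate "pvcnfss", final "vpncsfs".

vpncsfs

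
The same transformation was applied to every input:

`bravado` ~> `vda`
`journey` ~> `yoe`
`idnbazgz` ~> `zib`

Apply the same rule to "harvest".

The rule is to sort the characters into reverse alphabetical order, then keep one character in every 3, starting at position 1 (positions 1st, 4th, 7th, ...).
Doing the same to "harvest": "vra".

vra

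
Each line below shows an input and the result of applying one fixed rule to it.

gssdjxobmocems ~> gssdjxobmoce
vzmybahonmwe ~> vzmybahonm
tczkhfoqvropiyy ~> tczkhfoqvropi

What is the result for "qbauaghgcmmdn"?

The transformation: delete the last 2 characters.
"qbauaghgcmmdn" → "qbauaghgcmm".

qbauaghgcmm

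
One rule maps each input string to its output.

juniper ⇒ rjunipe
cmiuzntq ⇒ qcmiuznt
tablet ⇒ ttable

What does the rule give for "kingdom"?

mkingdo

The pattern: move the last character to the front.
On "kingdom" that produces "mkingdo".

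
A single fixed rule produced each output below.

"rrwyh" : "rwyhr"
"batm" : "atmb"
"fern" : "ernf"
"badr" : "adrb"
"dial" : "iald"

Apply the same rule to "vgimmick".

gimmickv

The pattern: move the first character to the end.
For "vgimmick" the result is "gimmickv".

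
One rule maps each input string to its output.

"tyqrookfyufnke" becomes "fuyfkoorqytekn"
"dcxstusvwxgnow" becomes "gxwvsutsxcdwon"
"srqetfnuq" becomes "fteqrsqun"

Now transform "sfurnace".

What's happening: reverse the string, then move the first 3 characters to the end (rotate left by 3).
Starting from "sfurnace": after the first operation, "ecanrufs"; after the second, "nrufseca".

nrufseca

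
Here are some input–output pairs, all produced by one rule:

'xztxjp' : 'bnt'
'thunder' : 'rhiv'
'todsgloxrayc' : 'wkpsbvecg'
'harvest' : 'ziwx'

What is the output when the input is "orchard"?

levh

Each output is the input with this applied: delete the first 3 characters, then shift every letter 4 places forward in the alphabet (wrapping around).
"orchard" → "hard" → "levh".
(Check on "harvest": → "vest" → "ziwx" ✓)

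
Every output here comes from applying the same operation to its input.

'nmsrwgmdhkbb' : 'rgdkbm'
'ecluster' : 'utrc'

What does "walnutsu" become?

ntua

What's happening: move the first 2 characters to the end (rotate left by 2), then keep every other character starting from the second (positions 2nd, 4th, 6th, ...).
On "walnutsu": the first step gives "lnutsuwa", and the second then gives "ntua".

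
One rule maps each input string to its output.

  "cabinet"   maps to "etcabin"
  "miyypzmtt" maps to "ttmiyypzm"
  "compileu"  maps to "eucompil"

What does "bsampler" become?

erbsampl

Each output is the input with this applied: move the last 2 characters to the front (rotate right by 2).
"bsampler" → "erbsampl".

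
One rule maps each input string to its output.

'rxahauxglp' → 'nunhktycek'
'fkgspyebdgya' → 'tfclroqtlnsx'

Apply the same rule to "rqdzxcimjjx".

qmkpvzwwked

The transformation: move the first 2 characters to the end (rotate left by 2), then shift every letter 13 places forward in the alphabet (wrapping around) — i.e. ROT13.
Starting from "rqdzxcimjjx": after the first operation, "dzxcimjjxrq"; after the second, "qmkpvzwwked".
(Check on "rxahauxglp": → "ahauxglprx" → "nunhktycek" ✓)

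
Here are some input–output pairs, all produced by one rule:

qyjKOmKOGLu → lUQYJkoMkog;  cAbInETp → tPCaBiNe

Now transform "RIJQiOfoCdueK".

EkrijqIoFOcDU

What's happening: move the last 2 characters to the front (rotate right by 2), then flip the case of every letter.
"RIJQiOfoCdueK" → "eKRIJQiOfoCdu" → "EkrijqIoFOcDU".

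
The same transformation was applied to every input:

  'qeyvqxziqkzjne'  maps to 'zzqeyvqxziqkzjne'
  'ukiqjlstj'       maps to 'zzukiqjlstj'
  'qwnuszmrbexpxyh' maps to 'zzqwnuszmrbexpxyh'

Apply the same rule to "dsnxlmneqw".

zzdsnxlmneqw

The rule is to prepend "zz".
So "dsnxlmneqw" becomes "zzdsnxlmneqw".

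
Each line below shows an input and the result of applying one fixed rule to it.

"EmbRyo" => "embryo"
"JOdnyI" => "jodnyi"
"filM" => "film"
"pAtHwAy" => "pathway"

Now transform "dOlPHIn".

Each output is the input with this applied: convert every letter to lowercase.
So "dOlPHIn" becomes "dolphin".

dolphin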